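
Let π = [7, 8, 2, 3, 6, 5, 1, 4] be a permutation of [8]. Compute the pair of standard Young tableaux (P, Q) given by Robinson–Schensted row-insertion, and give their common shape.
P = [1, 3, 4] / [2, 5] / [6, 8] / [7];  Q = [1, 2, 5] / [3, 4] / [6, 8] / [7];  common shape = (3, 2, 2, 1)

Row-insert the values π_1, π_2, … into P one at a time, bumping the leftmost entry strictly greater than the inserted value down to the next row. The recording tableau Q records, in position (i, j), the step at which that cell was added to P.
  Insert 7 (step 1): P = [7];  Q = [1]
  Insert 8 (step 2): P = [7, 8];  Q = [1, 2]
  Insert 2 (step 3): P = [2, 8] / [7];  Q = [1, 2] / [3]
  Insert 3 (step 4): P = [2, 3] / [7, 8];  Q = [1, 2] / [3, 4]
  Insert 6 (step 5): P = [2, 3, 6] / [7, 8];  Q = [1, 2, 5] / [3, 4]
  Insert 5 (step 6): P = [2, 3, 5] / [6, 8] / [7];  Q = [1, 2, 5] / [3, 4] / [6]
  Insert 1 (step 7): P = [1, 3, 5] / [2, 8] / [6] / [7];  Q = [1, 2, 5] / [3, 4] / [6] / [7]
  Insert 4 (step 8): P = [1, 3, 4] / [2, 5] / [6, 8] / [7];  Q = [1, 2, 5] / [3, 4] / [6, 8] / [7]
Final shape: (3, 2, 2, 1).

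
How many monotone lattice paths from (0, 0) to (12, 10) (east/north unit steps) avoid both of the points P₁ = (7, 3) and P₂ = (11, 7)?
Number of paths = 457910

Inclusion–exclusion. Total paths: C(22, 12) = 646646. Through P₁: C(10, 7)·C(12, 5) = 95040. Through P₂: C(18, 11)·C(4, 1) = 127296. Since P₁ is strictly southwest of P₂, a monotone path through both must visit P₁ then P₂; paths through both = C(10, 7)·C(8, 4)·C(4, 1) = 33600. Avoid both = 646646 − 95040 − 127296 + 33600 = 457910.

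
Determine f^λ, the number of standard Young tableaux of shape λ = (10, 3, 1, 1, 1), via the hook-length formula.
# SYT of shape (10, 3, 1, 1, 1) = 45760

Hook-length formula: f^λ = n! / Π hook(c), product over all cells c of the Young diagram. For λ = (10, 3, 1, 1, 1), n = 16 boxes. Hook lengths by row (left-to-right, top-to-bottom): [14, 10, 9, 7, 6, 5, 4, 3, 2, 1]; [6, 2, 1]; [3]; [2]; [1]. Product of hooks = 457228800. So f^λ = 16! / 457228800 = 20922789888000 / 457228800 = 45760.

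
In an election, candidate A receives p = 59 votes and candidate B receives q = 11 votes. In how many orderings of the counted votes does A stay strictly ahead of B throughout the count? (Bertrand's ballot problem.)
Strict-lead orderings = 1483777960704

Total orderings of the 70 votes with 59 for A: C(70, 59) = 2163842859360. By the Bertrand ballot formula (Cycle Lemma / reflection principle), the number of orderings in which A is strictly ahead of B throughout is (p − q)/(p + q) · C(p + q, p) = (59 − 11)/(59 + 11) · 2163842859360 = 1483777960704.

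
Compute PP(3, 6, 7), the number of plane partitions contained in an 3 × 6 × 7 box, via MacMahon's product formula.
PP(3, 6, 7) = 131589315

Evaluate the triple product over i = 1..3, j = 1..6, k = 1..7. The factors are (2/1) · (3/2) · (4/3) · (5/4) · (6/5) · (7/6) · (8/7) · (3/2) · … (126 factors total). The numerators and denominators telescope so the product is an integer; carrying out the multiplication exactly gives PP(3, 6, 7) = 131589315.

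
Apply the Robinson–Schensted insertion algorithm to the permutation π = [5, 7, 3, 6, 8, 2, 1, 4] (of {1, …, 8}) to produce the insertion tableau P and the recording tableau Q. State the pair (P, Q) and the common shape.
P = [1, 4, 8] / [2, 6] / [3, 7] / [5];  Q = [1, 2, 5] / [3, 4] / [6, 8] / [7];  common shape = (3, 2, 2, 1)

Row-insert the values π_1, π_2, … into P one at a time, bumping the leftmost entry strictly greater than the inserted value down to the next row. The recording tableau Q records, in position (i, j), the step at which that cell was added to P.
  Insert 5 (step 1): P = [5];  Q = [1]
  Insert 7 (step 2): P = [5, 7];  Q = [1, 2]
  Insert 3 (step 3): P = [3, 7] / [5];  Q = [1, 2] / [3]
  Insert 6 (step 4): P = [3, 6] / [5, 7];  Q = [1, 2] / [3, 4]
  Insert 8 (step 5): P = [3, 6, 8] / [5, 7];  Q = [1, 2, 5] / [3, 4]
  Insert 2 (step 6): P = [2, 6, 8] / [3, 7] / [5];  Q = [1, 2, 5] / [3, 4] / [6]
  Insert 1 (step 7): P = [1, 6, 8] / [2, 7] / [3] / [5];  Q = [1, 2, 5] / [3, 4] / [6] / [7]
  Insert 4 (step 8): P = [1, 4, 8] / [2, 6] / [3, 7] / [5];  Q = [1, 2, 5] / [3, 4] / [6, 8] / [7]
Final shape: (3, 2, 2, 1).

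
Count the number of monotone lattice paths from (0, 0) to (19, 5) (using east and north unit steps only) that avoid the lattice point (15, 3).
Number of paths = 30264

Total paths from (0, 0) to (19, 5): C(24, 19) = 42504. Paths through (15, 3): (paths (0, 0) → (15, 3)) × (paths (15, 3) → (19, 5)) = C(18, 15) · C(6, 4) = 816 · 15 = 12240. Avoidance count = 42504 − 12240 = 30264.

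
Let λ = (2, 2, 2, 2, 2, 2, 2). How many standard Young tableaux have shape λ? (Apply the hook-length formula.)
# SYT of shape (2, 2, 2, 2, 2, 2, 2) = 429

Hook-length formula: f^λ = n! / Π hook(c), product over all cells c of the Young diagram. For λ = (2, 2, 2, 2, 2, 2, 2), n = 14 boxes. Hook lengths by row (left-to-right, top-to-bottom): [8, 7]; [7, 6]; [6, 5]; [5, 4]; [4, 3]; [3, 2]; [2, 1]. Product of hooks = 203212800. So f^λ = 14! / 203212800 = 87178291200 / 203212800 = 429.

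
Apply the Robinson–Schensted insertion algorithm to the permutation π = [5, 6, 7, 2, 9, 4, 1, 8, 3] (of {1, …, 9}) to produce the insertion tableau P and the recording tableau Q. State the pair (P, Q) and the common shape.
P = [1, 3, 7, 8] / [2, 4, 9] / [5, 6];  Q = [1, 2, 3, 5] / [4, 6, 8] / [7, 9];  common shape = (4, 3, 2)

Row-insert the values π_1, π_2, … into P one at a time, bumping the leftmost entry strictly greater than the inserted value down to the next row. The recording tableau Q records, in position (i, j), the step at which that cell was added to P.
  Insert 5 (step 1): P = [5];  Q = [1]
  Insert 6 (step 2): P = [5, 6];  Q = [1, 2]
  Insert 7 (step 3): P = [5, 6, 7];  Q = [1, 2, 3]
  Insert 2 (step 4): P = [2, 6, 7] / [5];  Q = [1, 2, 3] / [4]
  Insert 9 (step 5): P = [2, 6, 7, 9] / [5];  Q = [1, 2, 3, 5] / [4]
  Insert 4 (step 6): P = [2, 4, 7, 9] / [5, 6];  Q = [1, 2, 3, 5] / [4, 6]
  Insert 1 (step 7): P = [1, 4, 7, 9] / [2, 6] / [5];  Q = [1, 2, 3, 5] / [4, 6] / [7]
  Insert 8 (step 8): P = [1, 4, 7, 8] / [2, 6, 9] / [5];  Q = [1, 2, 3, 5] / [4, 6, 8] / [7]
  Insert 3 (step 9): P = [1, 3, 7, 8] / [2, 4, 9] / [5, 6];  Q = [1, 2, 3, 5] / [4, 6, 8] / [7, 9]
Final shape: (4, 3, 2).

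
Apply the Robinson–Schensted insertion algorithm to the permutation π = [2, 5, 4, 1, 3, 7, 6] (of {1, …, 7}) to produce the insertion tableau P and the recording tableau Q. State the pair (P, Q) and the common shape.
P = [1, 3, 6] / [2, 4, 7] / [5];  Q = [1, 2, 6] / [3, 5, 7] / [4];  common shape = (3, 3, 1)

Row-insert the values π_1, π_2, … into P one at a time, bumping the leftmost entry strictly greater than the inserted value down to the next row. The recording tableau Q records, in position (i, j), the step at which that cell was added to P.
  Insert 2 (step 1): P = [2];  Q = [1]
  Insert 5 (step 2): P = [2, 5];  Q = [1, 2]
  Insert 4 (step 3): P = [2, 4] / [5];  Q = [1, 2] / [3]
  Insert 1 (step 4): P = [1, 4] / [2] / [5];  Q = [1, 2] / [3] / [4]
  Insert 3 (step 5): P = [1, 3] / [2, 4] / [5];  Q = [1, 2] / [3, 5] / [4]
  Insert 7 (step 6): P = [1, 3, 7] / [2, 4] / [5];  Q = [1, 2, 6] / [3, 5] / [4]
  Insert 6 (step 7): P = [1, 3, 6] / [2, 4, 7] / [5];  Q = [1, 2, 6] / [3, 5, 7] / [4]
Final shape: (3, 3, 1).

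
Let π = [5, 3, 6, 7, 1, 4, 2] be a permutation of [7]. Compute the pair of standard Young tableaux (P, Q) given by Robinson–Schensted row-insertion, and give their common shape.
P = [1, 2, 7] / [3, 4] / [5, 6];  Q = [1, 3, 4] / [2, 6] / [5, 7];  common shape = (3, 2, 2)

Row-insert the values π_1, π_2, … into P one at a time, bumping the leftmost entry strictly greater than the inserted value down to the next row. The recording tableau Q records, in position (i, j), the step at which that cell was added to P.
  Insert 5 (step 1): P = [5];  Q = [1]
  Insert 3 (step 2): P = [3] / [5];  Q = [1] / [2]
  Insert 6 (step 3): P = [3, 6] / [5];  Q = [1, 3] / [2]
  Insert 7 (step 4): P = [3, 6, 7] / [5];  Q = [1, 3, 4] / [2]
  Insert 1 (step 5): P = [1, 6, 7] / [3] / [5];  Q = [1, 3, 4] / [2] / [5]
  Insert 4 (step 6): P = [1, 4, 7] / [3, 6] / [5];  Q = [1, 3, 4] / [2, 6] / [5]
  Insert 2 (step 7): P = [1, 2, 7] / [3, 4] / [5, 6];  Q = [1, 3, 4] / [2, 6] / [5, 7]
Final shape: (3, 2, 2).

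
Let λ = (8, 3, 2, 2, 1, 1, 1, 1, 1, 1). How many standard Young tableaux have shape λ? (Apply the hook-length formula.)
# SYT of shape (8, 3, 2, 2, 1, 1, 1, 1, 1, 1) = 78427440

Hook-length formula: f^λ = n! / Π hook(c), product over all cells c of the Young diagram. For λ = (8, 3, 2, 2, 1, 1, 1, 1, 1, 1), n = 21 boxes. Hook lengths by row (left-to-right, top-to-bottom): [17, 10, 7, 5, 4, 3, 2, 1]; [11, 4, 1]; [9, 2]; [8, 1]; [6]; [5]; [4]; [3]; [2]; [1]. Product of hooks = 651442176000. So f^λ = 21! / 651442176000 = 51090942171709440000 / 651442176000 = 78427440.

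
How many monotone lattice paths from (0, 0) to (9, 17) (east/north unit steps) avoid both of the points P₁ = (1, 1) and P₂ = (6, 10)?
Number of paths = 1173128

Inclusion–exclusion. Total paths: C(26, 9) = 3124550. Through P₁: C(2, 1)·C(24, 8) = 1470942. Through P₂: C(16, 6)·C(10, 3) = 960960. Since P₁ is strictly southwest of P₂, a monotone path through both must visit P₁ then P₂; paths through both = C(2, 1)·C(14, 5)·C(10, 3) = 480480. Avoid both = 3124550 − 1470942 − 960960 + 480480 = 1173128.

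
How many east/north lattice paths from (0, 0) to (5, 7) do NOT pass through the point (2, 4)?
Number of paths = 492

Total paths from (0, 0) to (5, 7): C(12, 5) = 792. Paths through (2, 4): (paths (0, 0) → (2, 4)) × (paths (2, 4) → (5, 7)) = C(6, 2) · C(6, 3) = 15 · 20 = 300. Avoidance count = 792 − 300 = 492.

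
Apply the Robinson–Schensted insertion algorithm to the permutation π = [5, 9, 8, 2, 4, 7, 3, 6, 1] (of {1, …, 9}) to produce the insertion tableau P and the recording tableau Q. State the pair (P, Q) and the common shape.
P = [1, 3, 6] / [2, 7] / [4, 8] / [5] / [9];  Q = [1, 2, 6] / [3, 5] / [4, 8] / [7] / [9];  common shape = (3, 2, 2, 1, 1)

Row-insert the values π_1, π_2, … into P one at a time, bumping the leftmost entry strictly greater than the inserted value down to the next row. The recording tableau Q records, in position (i, j), the step at which that cell was added to P.
  Insert 5 (step 1): P = [5];  Q = [1]
  Insert 9 (step 2): P = [5, 9];  Q = [1, 2]
  Insert 8 (step 3): P = [5, 8] / [9];  Q = [1, 2] / [3]
  Insert 2 (step 4): P = [2, 8] / [5] / [9];  Q = [1, 2] / [3] / [4]
  Insert 4 (step 5): P = [2, 4] / [5, 8] / [9];  Q = [1, 2] / [3, 5] / [4]
  Insert 7 (step 6): P = [2, 4, 7] / [5, 8] / [9];  Q = [1, 2, 6] / [3, 5] / [4]
  Insert 3 (step 7): P = [2, 3, 7] / [4, 8] / [5] / [9];  Q = [1, 2, 6] / [3, 5] / [4] / [7]
  Insert 6 (step 8): P = [2, 3, 6] / [4, 7] / [5, 8] / [9];  Q = [1, 2, 6] / [3, 5] / [4, 8] / [7]
  Insert 1 (step 9): P = [1, 3, 6] / [2, 7] / [4, 8] / [5] / [9];  Q = [1, 2, 6] / [3, 5] / [4, 8] / [7] / [9]
Final shape: (3, 2, 2, 1, 1).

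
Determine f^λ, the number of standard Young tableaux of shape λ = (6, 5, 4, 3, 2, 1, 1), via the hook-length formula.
# SYT of shape (6, 5, 4, 3, 2, 1, 1) = 5462865408

Hook-length formula: f^λ = n! / Π hook(c), product over all cells c of the Young diagram. For λ = (6, 5, 4, 3, 2, 1, 1), n = 22 boxes. Hook lengths by row (left-to-right, top-to-bottom): [12, 9, 7, 5, 3, 1]; [10, 7, 5, 3, 1]; [8, 5, 3, 1]; [6, 3, 1]; [4, 1]; [2]; [1]. Product of hooks = 205752960000. So f^λ = 22! / 205752960000 = 1124000727777607680000 / 205752960000 = 5462865408.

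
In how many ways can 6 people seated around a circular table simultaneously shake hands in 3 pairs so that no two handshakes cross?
C_3 = 5

These noncrossing handshakes are counted by the Catalan number C_n = (1/(n + 1)) · C(2n, n). For n = 3: C_3 = (1/4) · C(6, 3) = 20/4 = 5.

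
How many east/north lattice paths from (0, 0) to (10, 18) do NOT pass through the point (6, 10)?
Number of paths = 9159150

Total paths from (0, 0) to (10, 18): C(28, 10) = 13123110. Paths through (6, 10): (paths (0, 0) → (6, 10)) × (paths (6, 10) → (10, 18)) = C(16, 6) · C(12, 4) = 8008 · 495 = 3963960. Avoidance count = 13123110 − 3963960 = 9159150.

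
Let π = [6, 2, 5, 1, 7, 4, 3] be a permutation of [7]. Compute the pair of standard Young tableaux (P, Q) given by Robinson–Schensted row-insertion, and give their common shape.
P = [1, 3, 7] / [2, 4] / [5] / [6];  Q = [1, 3, 5] / [2, 6] / [4] / [7];  common shape = (3, 2, 1, 1)

Row-insert the values π_1, π_2, … into P one at a time, bumping the leftmost entry strictly greater than the inserted value down to the next row. The recording tableau Q records, in position (i, j), the step at which that cell was added to P.
  Insert 6 (step 1): P = [6];  Q = [1]
  Insert 2 (step 2): P = [2] / [6];  Q = [1] / [2]
  Insert 5 (step 3): P = [2, 5] / [6];  Q = [1, 3] / [2]
  Insert 1 (step 4): P = [1, 5] / [2] / [6];  Q = [1, 3] / [2] / [4]
  Insert 7 (step 5): P = [1, 5, 7] / [2] / [6];  Q = [1, 3, 5] / [2] / [4]
  Insert 4 (step 6): P = [1, 4, 7] / [2, 5] / [6];  Q = [1, 3, 5] / [2, 6] / [4]
  Insert 3 (step 7): P = [1, 3, 7] / [2, 4] / [5] / [6];  Q = [1, 3, 5] / [2, 6] / [4] / [7]
Final shape: (3, 2, 1, 1).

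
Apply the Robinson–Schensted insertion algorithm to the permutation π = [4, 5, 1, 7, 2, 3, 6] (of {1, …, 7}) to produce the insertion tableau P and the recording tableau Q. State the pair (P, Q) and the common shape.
P = [1, 2, 3, 6] / [4, 5, 7];  Q = [1, 2, 4, 7] / [3, 5, 6];  common shape = (4, 3)

Row-insert the values π_1, π_2, … into P one at a time, bumping the leftmost entry strictly greater than the inserted value down to the next row. The recording tableau Q records, in position (i, j), the step at which that cell was added to P.
  Insert 4 (step 1): P = [4];  Q = [1]
  Insert 5 (step 2): P = [4, 5];  Q = [1, 2]
  Insert 1 (step 3): P = [1, 5] / [4];  Q = [1, 2] / [3]
  Insert 7 (step 4): P = [1, 5, 7] / [4];  Q = [1, 2, 4] / [3]
  Insert 2 (step 5): P = [1, 2, 7] / [4, 5];  Q = [1, 2, 4] / [3, 5]
  Insert 3 (step 6): P = [1, 2, 3] / [4, 5, 7];  Q = [1, 2, 4] / [3, 5, 6]
  Insert 6 (step 7): P = [1, 2, 3, 6] / [4, 5, 7];  Q = [1, 2, 4, 7] / [3, 5, 6]
Final shape: (4, 3).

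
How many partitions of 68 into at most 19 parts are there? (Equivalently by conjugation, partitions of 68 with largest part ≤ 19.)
p(68, parts ≤ 19) = 2207510

Use the recurrence p(n, m) = p(n, m−1) + p(n−m, m): either the largest part is < m (count p(n, m−1)) or the largest part is exactly m (remove one copy of m, count p(n−m, m)). With p(0, ·) = 1 this gives p(68, parts ≤ 19) = 2207510. (By conjugating Young diagrams, this also counts partitions of 68 into at most 19 parts.)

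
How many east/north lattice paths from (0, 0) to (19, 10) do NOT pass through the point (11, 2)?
Number of paths = 19026150

Total paths from (0, 0) to (19, 10): C(29, 19) = 20030010. Paths through (11, 2): (paths (0, 0) → (11, 2)) × (paths (11, 2) → (19, 10)) = C(13, 11) · C(16, 8) = 78 · 12870 = 1003860. Avoidance count = 20030010 − 1003860 = 19026150.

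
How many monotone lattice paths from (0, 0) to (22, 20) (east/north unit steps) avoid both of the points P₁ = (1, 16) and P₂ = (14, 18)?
Number of paths = 492576870695

Inclusion–exclusion. Total paths: C(42, 22) = 513791607420. Through P₁: C(17, 1)·C(25, 21) = 215050. Through P₂: C(32, 14)·C(10, 8) = 21214602000. Since P₁ is strictly southwest of P₂, a monotone path through both must visit P₁ then P₂; paths through both = C(17, 1)·C(15, 13)·C(10, 8) = 80325. Avoid both = 513791607420 − 215050 − 21214602000 + 80325 = 492576870695.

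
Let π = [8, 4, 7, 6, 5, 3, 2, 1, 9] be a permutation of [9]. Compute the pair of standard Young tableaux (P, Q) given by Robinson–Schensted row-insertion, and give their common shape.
P = [1, 5, 9] / [2] / [3] / [4] / [6] / [7] / [8];  Q = [1, 3, 9] / [2] / [4] / [5] / [6] / [7] / [8];  common shape = (3, 1, 1, 1, 1, 1, 1)

Row-insert the values π_1, π_2, … into P one at a time, bumping the leftmost entry strictly greater than the inserted value down to the next row. The recording tableau Q records, in position (i, j), the step at which that cell was added to P.
  Insert 8 (step 1): P = [8];  Q = [1]
  Insert 4 (step 2): P = [4] / [8];  Q = [1] / [2]
  Insert 7 (step 3): P = [4, 7] / [8];  Q = [1, 3] / [2]
  Insert 6 (step 4): P = [4, 6] / [7] / [8];  Q = [1, 3] / [2] / [4]
  Insert 5 (step 5): P = [4, 5] / [6] / [7] / [8];  Q = [1, 3] / [2] / [4] / [5]
  Insert 3 (step 6): P = [3, 5] / [4] / [6] / [7] / [8];  Q = [1, 3] / [2] / [4] / [5] / [6]
  Insert 2 (step 7): P = [2, 5] / [3] / [4] / [6] / [7] / [8];  Q = [1, 3] / [2] / [4] / [5] / [6] / [7]
  Insert 1 (step 8): P = [1, 5] / [2] / [3] / [4] / [6] / [7] / [8];  Q = [1, 3] / [2] / [4] / [5] / [6] / [7] / [8]
  Insert 9 (step 9): P = [1, 5, 9] / [2] / [3] / [4] / [6] / [7] / [8];  Q = [1, 3, 9] / [2] / [4] / [5] / [6] / [7] / [8]
Final shape: (3, 1, 1, 1, 1, 1, 1).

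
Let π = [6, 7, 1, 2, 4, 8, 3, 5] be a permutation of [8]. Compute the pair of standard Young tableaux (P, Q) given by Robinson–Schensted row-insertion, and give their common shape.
P = [1, 2, 3, 5] / [4, 7, 8] / [6];  Q = [1, 2, 5, 6] / [3, 4, 8] / [7];  common shape = (4, 3, 1)

Row-insert the values π_1, π_2, … into P one at a time, bumping the leftmost entry strictly greater than the inserted value down to the next row. The recording tableau Q records, in position (i, j), the step at which that cell was added to P.
  Insert 6 (step 1): P = [6];  Q = [1]
  Insert 7 (step 2): P = [6, 7];  Q = [1, 2]
  Insert 1 (step 3): P = [1, 7] / [6];  Q = [1, 2] / [3]
  Insert 2 (step 4): P = [1, 2] / [6, 7];  Q = [1, 2] / [3, 4]
  Insert 4 (step 5): P = [1, 2, 4] / [6, 7];  Q = [1, 2, 5] / [3, 4]
  Insert 8 (step 6): P = [1, 2, 4, 8] / [6, 7];  Q = [1, 2, 5, 6] / [3, 4]
  Insert 3 (step 7): P = [1, 2, 3, 8] / [4, 7] / [6];  Q = [1, 2, 5, 6] / [3, 4] / [7]
  Insert 5 (step 8): P = [1, 2, 3, 5] / [4, 7, 8] / [6];  Q = [1, 2, 5, 6] / [3, 4, 8] / [7]
Final shape: (4, 3, 1).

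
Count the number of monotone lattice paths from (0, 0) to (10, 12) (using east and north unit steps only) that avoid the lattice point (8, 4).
Number of paths = 624371

Total paths from (0, 0) to (10, 12): C(22, 10) = 646646. Paths through (8, 4): (paths (0, 0) → (8, 4)) × (paths (8, 4) → (10, 12)) = C(12, 8) · C(10, 2) = 495 · 45 = 22275. Avoidance count = 646646 − 22275 = 624371.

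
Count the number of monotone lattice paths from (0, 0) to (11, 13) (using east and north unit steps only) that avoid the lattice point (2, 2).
Number of paths = 1488384

Total paths from (0, 0) to (11, 13): C(24, 11) = 2496144. Paths through (2, 2): (paths (0, 0) → (2, 2)) × (paths (2, 2) → (11, 13)) = C(4, 2) · C(20, 9) = 6 · 167960 = 1007760. Avoidance count = 2496144 − 1007760 = 1488384.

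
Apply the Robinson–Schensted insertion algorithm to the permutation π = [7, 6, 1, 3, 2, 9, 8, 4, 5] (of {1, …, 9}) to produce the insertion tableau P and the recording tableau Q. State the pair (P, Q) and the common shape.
P = [1, 2, 4, 5] / [3, 8] / [6, 9] / [7];  Q = [1, 4, 6, 9] / [2, 7] / [3, 8] / [5];  common shape = (4, 2, 2, 1)

Row-insert the values π_1, π_2, … into P one at a time, bumping the leftmost entry strictly greater than the inserted value down to the next row. The recording tableau Q records, in position (i, j), the step at which that cell was added to P.
  Insert 7 (step 1): P = [7];  Q = [1]
  Insert 6 (step 2): P = [6] / [7];  Q = [1] / [2]
  Insert 1 (step 3): P = [1] / [6] / [7];  Q = [1] / [2] / [3]
  Insert 3 (step 4): P = [1, 3] / [6] / [7];  Q = [1, 4] / [2] / [3]
  Insert 2 (step 5): P = [1, 2] / [3] / [6] / [7];  Q = [1, 4] / [2] / [3] / [5]
  Insert 9 (step 6): P = [1, 2, 9] / [3] / [6] / [7];  Q = [1, 4, 6] / [2] / [3] / [5]
  Insert 8 (step 7): P = [1, 2, 8] / [3, 9] / [6] / [7];  Q = [1, 4, 6] / [2, 7] / [3] / [5]
  Insert 4 (step 8): P = [1, 2, 4] / [3, 8] / [6, 9] / [7];  Q = [1, 4, 6] / [2, 7] / [3, 8] / [5]
  Insert 5 (step 9): P = [1, 2, 4, 5] / [3, 8] / [6, 9] / [7];  Q = [1, 4, 6, 9] / [2, 7] / [3, 8] / [5]
Final shape: (4, 2, 2, 1).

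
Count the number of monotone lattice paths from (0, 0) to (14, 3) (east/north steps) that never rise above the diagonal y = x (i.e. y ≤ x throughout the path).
Number of paths = 544

By the reflection principle (André's argument), the number of monotone paths to (14, 3) with n ≤ m that never go above y = x is C(17, 14) − C(17, 15) = 680 − 136 = 544.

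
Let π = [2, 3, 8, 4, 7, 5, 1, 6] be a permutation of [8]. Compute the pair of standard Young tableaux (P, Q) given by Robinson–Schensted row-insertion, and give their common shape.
P = [1, 3, 4, 5, 6] / [2] / [7] / [8];  Q = [1, 2, 3, 5, 8] / [4] / [6] / [7];  common shape = (5, 1, 1, 1)

Row-insert the values π_1, π_2, … into P one at a time, bumping the leftmost entry strictly greater than the inserted value down to the next row. The recording tableau Q records, in position (i, j), the step at which that cell was added to P.
  Insert 2 (step 1): P = [2];  Q = [1]
  Insert 3 (step 2): P = [2, 3];  Q = [1, 2]
  Insert 8 (step 3): P = [2, 3, 8];  Q = [1, 2, 3]
  Insert 4 (step 4): P = [2, 3, 4] / [8];  Q = [1, 2, 3] / [4]
  Insert 7 (step 5): P = [2, 3, 4, 7] / [8];  Q = [1, 2, 3, 5] / [4]
  Insert 5 (step 6): P = [2, 3, 4, 5] / [7] / [8];  Q = [1, 2, 3, 5] / [4] / [6]
  Insert 1 (step 7): P = [1, 3, 4, 5] / [2] / [7] / [8];  Q = [1, 2, 3, 5] / [4] / [6] / [7]
  Insert 6 (step 8): P = [1, 3, 4, 5, 6] / [2] / [7] / [8];  Q = [1, 2, 3, 5, 8] / [4] / [6] / [7]
Final shape: (5, 1, 1, 1).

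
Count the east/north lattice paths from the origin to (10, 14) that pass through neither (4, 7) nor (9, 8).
Number of paths = 1238666

Inclusion–exclusion. Total paths: C(24, 10) = 1961256. Through P₁: C(11, 4)·C(13, 6) = 566280. Through P₂: C(17, 9)·C(7, 1) = 170170. Since P₁ is strictly southwest of P₂, a monotone path through both must visit P₁ then P₂; paths through both = C(11, 4)·C(6, 5)·C(7, 1) = 13860. Avoid both = 1961256 − 566280 − 170170 + 13860 = 1238666.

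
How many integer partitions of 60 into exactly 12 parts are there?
p(60, 12 parts) = 74287

Partitions of n into exactly k parts are in bijection with partitions of n − k into at most k parts (subtract 1 from each part). So p(60, exactly 12) = p(48, parts ≤ 12). Computing via the recurrence p(m, j) = p(m, j−1) + p(m−j, j) gives 74287.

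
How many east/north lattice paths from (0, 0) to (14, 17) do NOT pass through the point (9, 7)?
Number of paths = 230828205

Total paths from (0, 0) to (14, 17): C(31, 14) = 265182525. Paths through (9, 7): (paths (0, 0) → (9, 7)) × (paths (9, 7) → (14, 17)) = C(16, 9) · C(15, 5) = 11440 · 3003 = 34354320. Avoidance count = 265182525 − 34354320 = 230828205.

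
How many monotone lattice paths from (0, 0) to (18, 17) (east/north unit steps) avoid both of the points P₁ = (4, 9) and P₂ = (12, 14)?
Number of paths = 3574982520

Inclusion–exclusion. Total paths: C(35, 18) = 4537567650. Through P₁: C(13, 4)·C(22, 14) = 228635550. Through P₂: C(26, 12)·C(9, 6) = 811246800. Since P₁ is strictly southwest of P₂, a monotone path through both must visit P₁ then P₂; paths through both = C(13, 4)·C(13, 8)·C(9, 6) = 77297220. Avoid both = 4537567650 − 228635550 − 811246800 + 77297220 = 3574982520.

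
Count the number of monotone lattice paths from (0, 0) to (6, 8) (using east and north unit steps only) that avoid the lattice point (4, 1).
Number of paths = 2823

Total paths from (0, 0) to (6, 8): C(14, 6) = 3003. Paths through (4, 1): (paths (0, 0) → (4, 1)) × (paths (4, 1) → (6, 8)) = C(5, 4) · C(9, 2) = 5 · 36 = 180. Avoidance count = 3003 − 180 = 2823.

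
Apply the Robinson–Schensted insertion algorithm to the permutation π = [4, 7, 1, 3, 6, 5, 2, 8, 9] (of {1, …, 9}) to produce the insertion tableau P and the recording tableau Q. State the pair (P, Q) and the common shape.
P = [1, 2, 5, 8, 9] / [3, 6] / [4] / [7];  Q = [1, 2, 5, 8, 9] / [3, 4] / [6] / [7];  common shape = (5, 2, 1, 1)

Row-insert the values π_1, π_2, … into P one at a time, bumping the leftmost entry strictly greater than the inserted value down to the next row. The recording tableau Q records, in position (i, j), the step at which that cell was added to P.
  Insert 4 (step 1): P = [4];  Q = [1]
  Insert 7 (step 2): P = [4, 7];  Q = [1, 2]
  Insert 1 (step 3): P = [1, 7] / [4];  Q = [1, 2] / [3]
  Insert 3 (step 4): P = [1, 3] / [4, 7];  Q = [1, 2] / [3, 4]
  Insert 6 (step 5): P = [1, 3, 6] / [4, 7];  Q = [1, 2, 5] / [3, 4]
  Insert 5 (step 6): P = [1, 3, 5] / [4, 6] / [7];  Q = [1, 2, 5] / [3, 4] / [6]
  Insert 2 (step 7): P = [1, 2, 5] / [3, 6] / [4] / [7];  Q = [1, 2, 5] / [3, 4] / [6] / [7]
  Insert 8 (step 8): P = [1, 2, 5, 8] / [3, 6] / [4] / [7];  Q = [1, 2, 5, 8] / [3, 4] / [6] / [7]
  Insert 9 (step 9): P = [1, 2, 5, 8, 9] / [3, 6] / [4] / [7];  Q = [1, 2, 5, 8, 9] / [3, 4] / [6] / [7]
Final shape: (5, 2, 1, 1).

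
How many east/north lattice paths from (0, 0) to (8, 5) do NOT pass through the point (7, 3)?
Number of paths = 927

Total paths from (0, 0) to (8, 5): C(13, 8) = 1287. Paths through (7, 3): (paths (0, 0) → (7, 3)) × (paths (7, 3) → (8, 5)) = C(10, 7) · C(3, 1) = 120 · 3 = 360. Avoidance count = 1287 − 360 = 927.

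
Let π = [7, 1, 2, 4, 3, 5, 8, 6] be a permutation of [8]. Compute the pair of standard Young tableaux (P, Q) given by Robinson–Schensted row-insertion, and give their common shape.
P = [1, 2, 3, 5, 6] / [4, 8] / [7];  Q = [1, 3, 4, 6, 7] / [2, 8] / [5];  common shape = (5, 2, 1)

Row-insert the values π_1, π_2, … into P one at a time, bumping the leftmost entry strictly greater than the inserted value down to the next row. The recording tableau Q records, in position (i, j), the step at which that cell was added to P.
  Insert 7 (step 1): P = [7];  Q = [1]
  Insert 1 (step 2): P = [1] / [7];  Q = [1] / [2]
  Insert 2 (step 3): P = [1, 2] / [7];  Q = [1, 3] / [2]
  Insert 4 (step 4): P = [1, 2, 4] / [7];  Q = [1, 3, 4] / [2]
  Insert 3 (step 5): P = [1, 2, 3] / [4] / [7];  Q = [1, 3, 4] / [2] / [5]
  Insert 5 (step 6): P = [1, 2, 3, 5] / [4] / [7];  Q = [1, 3, 4, 6] / [2] / [5]
  Insert 8 (step 7): P = [1, 2, 3, 5, 8] / [4] / [7];  Q = [1, 3, 4, 6, 7] / [2] / [5]
  Insert 6 (step 8): P = [1, 2, 3, 5, 6] / [4, 8] / [7];  Q = [1, 3, 4, 6, 7] / [2, 8] / [5]
Final shape: (5, 2, 1).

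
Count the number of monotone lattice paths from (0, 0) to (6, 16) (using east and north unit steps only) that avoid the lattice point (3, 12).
Number of paths = 58688

Total paths from (0, 0) to (6, 16): C(22, 6) = 74613. Paths through (3, 12): (paths (0, 0) → (3, 12)) × (paths (3, 12) → (6, 16)) = C(15, 3) · C(7, 3) = 455 · 35 = 15925. Avoidance count = 74613 − 15925 = 58688.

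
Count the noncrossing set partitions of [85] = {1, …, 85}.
C_85 = 1063353702922273835973036658043476458723103404520

These noncrossing partitions are counted by the Catalan number C_n = (1/(n + 1)) · C(2n, n). For n = 85: C_85 = (1/86) · C(170, 85) = 91448418451315549893681152591738975450186892788720/86 = 1063353702922273835973036658043476458723103404520.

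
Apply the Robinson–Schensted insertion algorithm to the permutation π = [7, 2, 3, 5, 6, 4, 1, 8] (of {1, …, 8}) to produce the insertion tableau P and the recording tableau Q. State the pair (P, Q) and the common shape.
P = [1, 3, 4, 6, 8] / [2] / [5] / [7];  Q = [1, 3, 4, 5, 8] / [2] / [6] / [7];  common shape = (5, 1, 1, 1)

Row-insert the values π_1, π_2, … into P one at a time, bumping the leftmost entry strictly greater than the inserted value down to the next row. The recording tableau Q records, in position (i, j), the step at which that cell was added to P.
  Insert 7 (step 1): P = [7];  Q = [1]
  Insert 2 (step 2): P = [2] / [7];  Q = [1] / [2]
  Insert 3 (step 3): P = [2, 3] / [7];  Q = [1, 3] / [2]
  Insert 5 (step 4): P = [2, 3, 5] / [7];  Q = [1, 3, 4] / [2]
  Insert 6 (step 5): P = [2, 3, 5, 6] / [7];  Q = [1, 3, 4, 5] / [2]
  Insert 4 (step 6): P = [2, 3, 4, 6] / [5] / [7];  Q = [1, 3, 4, 5] / [2] / [6]
  Insert 1 (step 7): P = [1, 3, 4, 6] / [2] / [5] / [7];  Q = [1, 3, 4, 5] / [2] / [6] / [7]
  Insert 8 (step 8): P = [1, 3, 4, 6, 8] / [2] / [5] / [7];  Q = [1, 3, 4, 5, 8] / [2] / [6] / [7]
Final shape: (5, 1, 1, 1).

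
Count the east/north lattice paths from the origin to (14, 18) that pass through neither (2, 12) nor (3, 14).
Number of paths = 469190721

Inclusion–exclusion. Total paths: C(32, 14) = 471435600. Through P₁: C(14, 2)·C(18, 12) = 1689324. Through P₂: C(17, 3)·C(15, 11) = 928200. Since P₁ is strictly southwest of P₂, a monotone path through both must visit P₁ then P₂; paths through both = C(14, 2)·C(3, 1)·C(15, 11) = 372645. Avoid both = 471435600 − 1689324 − 928200 + 372645 = 469190721.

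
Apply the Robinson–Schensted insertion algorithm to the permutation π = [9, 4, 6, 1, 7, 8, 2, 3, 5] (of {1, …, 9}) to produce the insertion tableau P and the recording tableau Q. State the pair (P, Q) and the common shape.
P = [1, 2, 3, 5] / [4, 6, 7, 8] / [9];  Q = [1, 3, 5, 6] / [2, 7, 8, 9] / [4];  common shape = (4, 4, 1)

Row-insert the values π_1, π_2, … into P one at a time, bumping the leftmost entry strictly greater than the inserted value down to the next row. The recording tableau Q records, in position (i, j), the step at which that cell was added to P.
  Insert 9 (step 1): P = [9];  Q = [1]
  Insert 4 (step 2): P = [4] / [9];  Q = [1] / [2]
  Insert 6 (step 3): P = [4, 6] / [9];  Q = [1, 3] / [2]
  Insert 1 (step 4): P = [1, 6] / [4] / [9];  Q = [1, 3] / [2] / [4]
  Insert 7 (step 5): P = [1, 6, 7] / [4] / [9];  Q = [1, 3, 5] / [2] / [4]
  Insert 8 (step 6): P = [1, 6, 7, 8] / [4] / [9];  Q = [1, 3, 5, 6] / [2] / [4]
  Insert 2 (step 7): P = [1, 2, 7, 8] / [4, 6] / [9];  Q = [1, 3, 5, 6] / [2, 7] / [4]
  Insert 3 (step 8): P = [1, 2, 3, 8] / [4, 6, 7] / [9];  Q = [1, 3, 5, 6] / [2, 7, 8] / [4]
  Insert 5 (step 9): P = [1, 2, 3, 5] / [4, 6, 7, 8] / [9];  Q = [1, 3, 5, 6] / [2, 7, 8, 9] / [4]
Final shape: (4, 4, 1).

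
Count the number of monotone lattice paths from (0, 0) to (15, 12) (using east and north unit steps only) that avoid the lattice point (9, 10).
Number of paths = 14797276

Total paths from (0, 0) to (15, 12): C(27, 15) = 17383860. Paths through (9, 10): (paths (0, 0) → (9, 10)) × (paths (9, 10) → (15, 12)) = C(19, 9) · C(8, 6) = 92378 · 28 = 2586584. Avoidance count = 17383860 − 2586584 = 14797276.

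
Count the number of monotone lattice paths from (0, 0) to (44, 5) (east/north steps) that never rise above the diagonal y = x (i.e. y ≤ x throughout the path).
Number of paths = 1695008

By the reflection principle (André's argument), the number of monotone paths to (44, 5) with n ≤ m that never go above y = x is C(49, 44) − C(49, 45) = 1906884 − 211876 = 1695008.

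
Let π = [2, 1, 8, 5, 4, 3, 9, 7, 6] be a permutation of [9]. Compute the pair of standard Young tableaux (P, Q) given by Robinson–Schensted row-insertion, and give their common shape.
P = [1, 3, 6] / [2, 4, 7] / [5, 9] / [8];  Q = [1, 3, 7] / [2, 4, 8] / [5, 9] / [6];  common shape = (3, 3, 2, 1)

Row-insert the values π_1, π_2, … into P one at a time, bumping the leftmost entry strictly greater than the inserted value down to the next row. The recording tableau Q records, in position (i, j), the step at which that cell was added to P.
  Insert 2 (step 1): P = [2];  Q = [1]
  Insert 1 (step 2): P = [1] / [2];  Q = [1] / [2]
  Insert 8 (step 3): P = [1, 8] / [2];  Q = [1, 3] / [2]
  Insert 5 (step 4): P = [1, 5] / [2, 8];  Q = [1, 3] / [2, 4]
  Insert 4 (step 5): P = [1, 4] / [2, 5] / [8];  Q = [1, 3] / [2, 4] / [5]
  Insert 3 (step 6): P = [1, 3] / [2, 4] / [5] / [8];  Q = [1, 3] / [2, 4] / [5] / [6]
  Insert 9 (step 7): P = [1, 3, 9] / [2, 4] / [5] / [8];  Q = [1, 3, 7] / [2, 4] / [5] / [6]
  Insert 7 (step 8): P = [1, 3, 7] / [2, 4, 9] / [5] / [8];  Q = [1, 3, 7] / [2, 4, 8] / [5] / [6]
  Insert 6 (step 9): P = [1, 3, 6] / [2, 4, 7] / [5, 9] / [8];  Q = [1, 3, 7] / [2, 4, 8] / [5, 9] / [6]
Final shape: (3, 3, 2, 1).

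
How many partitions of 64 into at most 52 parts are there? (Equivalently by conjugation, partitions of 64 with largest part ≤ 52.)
p(64, parts ≤ 52) = 1741435

Use the recurrence p(n, m) = p(n, m−1) + p(n−m, m): either the largest part is < m (count p(n, m−1)) or the largest part is exactly m (remove one copy of m, count p(n−m, m)). With p(0, ·) = 1 this gives p(64, parts ≤ 52) = 1741435. (By conjugating Young diagrams, this also counts partitions of 64 into at most 52 parts.)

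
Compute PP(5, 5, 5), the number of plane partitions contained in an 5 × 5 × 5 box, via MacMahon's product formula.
PP(5, 5, 5) = 267227532

Evaluate the triple product over i = 1..5, j = 1..5, k = 1..5. The factors are (2/1) · (3/2) · (4/3) · (5/4) · (6/5) · (3/2) · (4/3) · (5/4) · … (125 factors total). The numerators and denominators telescope so the product is an integer; carrying out the multiplication exactly gives PP(5, 5, 5) = 267227532.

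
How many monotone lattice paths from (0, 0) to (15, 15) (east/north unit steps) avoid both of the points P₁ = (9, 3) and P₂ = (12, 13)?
Number of paths = 99659640

Inclusion–exclusion. Total paths: C(30, 15) = 155117520. Through P₁: C(12, 9)·C(18, 6) = 4084080. Through P₂: C(25, 12)·C(5, 3) = 52003000. Since P₁ is strictly southwest of P₂, a monotone path through both must visit P₁ then P₂; paths through both = C(12, 9)·C(13, 3)·C(5, 3) = 629200. Avoid both = 155117520 − 4084080 − 52003000 + 629200 = 99659640.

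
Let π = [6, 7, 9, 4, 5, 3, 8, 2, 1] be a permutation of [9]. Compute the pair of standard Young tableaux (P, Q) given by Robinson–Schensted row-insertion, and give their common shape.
P = [1, 5, 8] / [2, 7, 9] / [3] / [4] / [6];  Q = [1, 2, 3] / [4, 5, 7] / [6] / [8] / [9];  common shape = (3, 3, 1, 1, 1)

Row-insert the values π_1, π_2, … into P one at a time, bumping the leftmost entry strictly greater than the inserted value down to the next row. The recording tableau Q records, in position (i, j), the step at which that cell was added to P.
  Insert 6 (step 1): P = [6];  Q = [1]
  Insert 7 (step 2): P = [6, 7];  Q = [1, 2]
  Insert 9 (step 3): P = [6, 7, 9];  Q = [1, 2, 3]
  Insert 4 (step 4): P = [4, 7, 9] / [6];  Q = [1, 2, 3] / [4]
  Insert 5 (step 5): P = [4, 5, 9] / [6, 7];  Q = [1, 2, 3] / [4, 5]
  Insert 3 (step 6): P = [3, 5, 9] / [4, 7] / [6];  Q = [1, 2, 3] / [4, 5] / [6]
  Insert 8 (step 7): P = [3, 5, 8] / [4, 7, 9] / [6];  Q = [1, 2, 3] / [4, 5, 7] / [6]
  Insert 2 (step 8): P = [2, 5, 8] / [3, 7, 9] / [4] / [6];  Q = [1, 2, 3] / [4, 5, 7] / [6] / [8]
  Insert 1 (step 9): P = [1, 5, 8] / [2, 7, 9] / [3] / [4] / [6];  Q = [1, 2, 3] / [4, 5, 7] / [6] / [8] / [9]
Final shape: (3, 3, 1, 1, 1).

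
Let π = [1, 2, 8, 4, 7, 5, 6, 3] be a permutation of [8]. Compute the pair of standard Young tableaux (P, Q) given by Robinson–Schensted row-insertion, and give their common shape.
P = [1, 2, 3, 5, 6] / [4] / [7] / [8];  Q = [1, 2, 3, 5, 7] / [4] / [6] / [8];  common shape = (5, 1, 1, 1)

Row-insert the values π_1, π_2, … into P one at a time, bumping the leftmost entry strictly greater than the inserted value down to the next row. The recording tableau Q records, in position (i, j), the step at which that cell was added to P.
  Insert 1 (step 1): P = [1];  Q = [1]
  Insert 2 (step 2): P = [1, 2];  Q = [1, 2]
  Insert 8 (step 3): P = [1, 2, 8];  Q = [1, 2, 3]
  Insert 4 (step 4): P = [1, 2, 4] / [8];  Q = [1, 2, 3] / [4]
  Insert 7 (step 5): P = [1, 2, 4, 7] / [8];  Q = [1, 2, 3, 5] / [4]
  Insert 5 (step 6): P = [1, 2, 4, 5] / [7] / [8];  Q = [1, 2, 3, 5] / [4] / [6]
  Insert 6 (step 7): P = [1, 2, 4, 5, 6] / [7] / [8];  Q = [1, 2, 3, 5, 7] / [4] / [6]
  Insert 3 (step 8): P = [1, 2, 3, 5, 6] / [4] / [7] / [8];  Q = [1, 2, 3, 5, 7] / [4] / [6] / [8]
Final shape: (5, 1, 1, 1).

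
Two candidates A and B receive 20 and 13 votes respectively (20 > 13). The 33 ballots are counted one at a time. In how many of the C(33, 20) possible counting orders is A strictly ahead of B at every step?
Strict-lead orderings = 121580760

Total orderings of the 33 votes with 20 for A: C(33, 20) = 573166440. By the Bertrand ballot formula (Cycle Lemma / reflection principle), the number of orderings in which A is strictly ahead of B throughout is (p − q)/(p + q) · C(p + q, p) = (20 − 13)/(20 + 13) · 573166440 = 121580760.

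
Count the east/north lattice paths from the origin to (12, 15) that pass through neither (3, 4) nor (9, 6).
Number of paths = 10619760

Inclusion–exclusion. Total paths: C(27, 12) = 17383860. Through P₁: C(7, 3)·C(20, 9) = 5878600. Through P₂: C(15, 9)·C(12, 3) = 1101100. Since P₁ is strictly southwest of P₂, a monotone path through both must visit P₁ then P₂; paths through both = C(7, 3)·C(8, 6)·C(12, 3) = 215600. Avoid both = 17383860 − 5878600 − 1101100 + 215600 = 10619760.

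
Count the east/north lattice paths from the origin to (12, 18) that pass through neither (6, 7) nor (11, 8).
Number of paths = 64537863

Inclusion–exclusion. Total paths: C(30, 12) = 86493225. Through P₁: C(13, 6)·C(17, 6) = 21237216. Through P₂: C(19, 11)·C(11, 1) = 831402. Since P₁ is strictly southwest of P₂, a monotone path through both must visit P₁ then P₂; paths through both = C(13, 6)·C(6, 5)·C(11, 1) = 113256. Avoid both = 86493225 − 21237216 − 831402 + 113256 = 64537863.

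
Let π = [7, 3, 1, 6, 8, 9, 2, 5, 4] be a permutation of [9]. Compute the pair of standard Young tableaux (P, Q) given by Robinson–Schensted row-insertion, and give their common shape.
P = [1, 2, 4, 9] / [3, 5, 8] / [6] / [7];  Q = [1, 4, 5, 6] / [2, 7, 8] / [3] / [9];  common shape = (4, 3, 1, 1)

Row-insert the values π_1, π_2, … into P one at a time, bumping the leftmost entry strictly greater than the inserted value down to the next row. The recording tableau Q records, in position (i, j), the step at which that cell was added to P.
  Insert 7 (step 1): P = [7];  Q = [1]
  Insert 3 (step 2): P = [3] / [7];  Q = [1] / [2]
  Insert 1 (step 3): P = [1] / [3] / [7];  Q = [1] / [2] / [3]
  Insert 6 (step 4): P = [1, 6] / [3] / [7];  Q = [1, 4] / [2] / [3]
  Insert 8 (step 5): P = [1, 6, 8] / [3] / [7];  Q = [1, 4, 5] / [2] / [3]
  Insert 9 (step 6): P = [1, 6, 8, 9] / [3] / [7];  Q = [1, 4, 5, 6] / [2] / [3]
  Insert 2 (step 7): P = [1, 2, 8, 9] / [3, 6] / [7];  Q = [1, 4, 5, 6] / [2, 7] / [3]
  Insert 5 (step 8): P = [1, 2, 5, 9] / [3, 6, 8] / [7];  Q = [1, 4, 5, 6] / [2, 7, 8] / [3]
  Insert 4 (step 9): P = [1, 2, 4, 9] / [3, 5, 8] / [6] / [7];  Q = [1, 4, 5, 6] / [2, 7, 8] / [3] / [9]
Final shape: (4, 3, 1, 1).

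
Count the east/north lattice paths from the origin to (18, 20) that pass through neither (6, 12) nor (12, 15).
Number of paths = 23928581922

Inclusion–exclusion. Total paths: C(38, 18) = 33578000610. Through P₁: C(18, 6)·C(20, 12) = 2338507080. Through P₂: C(27, 12)·C(11, 6) = 8031343320. Since P₁ is strictly southwest of P₂, a monotone path through both must visit P₁ then P₂; paths through both = C(18, 6)·C(9, 6)·C(11, 6) = 720431712. Avoid both = 33578000610 − 2338507080 − 8031343320 + 720431712 = 23928581922.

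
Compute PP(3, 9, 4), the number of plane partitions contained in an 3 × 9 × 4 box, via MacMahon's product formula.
PP(3, 9, 4) = 13026013

Evaluate the triple product over i = 1..3, j = 1..9, k = 1..4. The factors are (2/1) · (3/2) · (4/3) · (5/4) · (3/2) · (4/3) · (5/4) · (6/5) · … (108 factors total). The numerators and denominators telescope so the product is an integer; carrying out the multiplication exactly gives PP(3, 9, 4) = 13026013.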